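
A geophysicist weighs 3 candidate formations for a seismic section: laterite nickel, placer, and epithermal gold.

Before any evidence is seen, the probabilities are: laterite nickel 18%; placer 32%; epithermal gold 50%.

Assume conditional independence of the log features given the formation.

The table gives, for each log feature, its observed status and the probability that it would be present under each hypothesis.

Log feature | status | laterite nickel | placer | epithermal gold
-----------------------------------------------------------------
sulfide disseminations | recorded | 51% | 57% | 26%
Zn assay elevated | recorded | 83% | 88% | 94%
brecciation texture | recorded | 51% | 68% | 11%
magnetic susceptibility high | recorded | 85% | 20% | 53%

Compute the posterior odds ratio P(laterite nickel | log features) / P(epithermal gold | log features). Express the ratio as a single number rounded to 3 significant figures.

The normalizing constant cancels in an odds ratio, so compute prior × likelihood for the two hypotheses only:
  laterite nickel: 0.18 × 0.51 × 0.83 × 0.51 × 0.85 = 0.03303
  epithermal gold: 0.50 × 0.26 × 0.94 × 0.11 × 0.53 = 0.0071243
Posterior odds = 0.03303 / 0.0071243 ≈ 4.64.

4.64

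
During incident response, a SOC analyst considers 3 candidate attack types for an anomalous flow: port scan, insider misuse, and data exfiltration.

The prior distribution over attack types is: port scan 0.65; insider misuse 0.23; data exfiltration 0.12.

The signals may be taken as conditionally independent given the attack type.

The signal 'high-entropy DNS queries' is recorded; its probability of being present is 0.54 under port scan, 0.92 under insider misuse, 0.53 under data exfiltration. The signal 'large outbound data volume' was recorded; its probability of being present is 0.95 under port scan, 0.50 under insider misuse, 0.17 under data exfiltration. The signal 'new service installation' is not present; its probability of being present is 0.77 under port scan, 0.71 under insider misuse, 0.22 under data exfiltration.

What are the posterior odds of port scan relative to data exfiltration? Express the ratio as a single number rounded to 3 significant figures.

Unnormalized posterior weight (prior times the signal likelihoods) for each of the two hypotheses (using 1 − P(present | H) for each absent signal):
  port scan: 0.65 × 0.54 × 0.95 × (1 − 0.77) = 0.076693
  data exfiltration: 0.12 × 0.53 × 0.17 × (1 − 0.22) = 0.0084334
Posterior odds = 0.076693 / 0.0084334 ≈ 9.09.

9.09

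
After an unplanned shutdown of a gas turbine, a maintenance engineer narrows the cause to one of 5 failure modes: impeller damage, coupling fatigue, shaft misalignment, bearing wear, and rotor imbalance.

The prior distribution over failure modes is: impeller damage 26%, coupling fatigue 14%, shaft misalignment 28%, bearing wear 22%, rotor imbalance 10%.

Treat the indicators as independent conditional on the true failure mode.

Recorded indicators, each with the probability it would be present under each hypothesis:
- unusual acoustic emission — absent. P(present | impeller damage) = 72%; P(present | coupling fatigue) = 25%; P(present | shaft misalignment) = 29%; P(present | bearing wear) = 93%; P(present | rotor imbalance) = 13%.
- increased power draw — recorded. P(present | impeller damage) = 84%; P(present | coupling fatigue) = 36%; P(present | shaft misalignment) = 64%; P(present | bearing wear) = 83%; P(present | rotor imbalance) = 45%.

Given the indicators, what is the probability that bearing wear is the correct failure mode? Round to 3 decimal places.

0.046

Multiply each prior by the joint likelihood of the indicator pattern (using 1 − P(present | H) for each absent indicator):
  impeller damage: 0.26 × (1 − 0.72) × 0.84 = 0.061152
  coupling fatigue: 0.14 × (1 − 0.25) × 0.36 = 0.0378
  shaft misalignment: 0.28 × (1 − 0.29) × 0.64 = 0.12723
  bearing wear: 0.22 × (1 − 0.93) × 0.83 = 0.012782
  rotor imbalance: 0.10 × (1 − 0.13) × 0.45 = 0.03915
Marginal likelihood of the evidence = 0.27812.
P(bearing wear | evidence) = 0.012782 / 0.27812 ≈ 0.046.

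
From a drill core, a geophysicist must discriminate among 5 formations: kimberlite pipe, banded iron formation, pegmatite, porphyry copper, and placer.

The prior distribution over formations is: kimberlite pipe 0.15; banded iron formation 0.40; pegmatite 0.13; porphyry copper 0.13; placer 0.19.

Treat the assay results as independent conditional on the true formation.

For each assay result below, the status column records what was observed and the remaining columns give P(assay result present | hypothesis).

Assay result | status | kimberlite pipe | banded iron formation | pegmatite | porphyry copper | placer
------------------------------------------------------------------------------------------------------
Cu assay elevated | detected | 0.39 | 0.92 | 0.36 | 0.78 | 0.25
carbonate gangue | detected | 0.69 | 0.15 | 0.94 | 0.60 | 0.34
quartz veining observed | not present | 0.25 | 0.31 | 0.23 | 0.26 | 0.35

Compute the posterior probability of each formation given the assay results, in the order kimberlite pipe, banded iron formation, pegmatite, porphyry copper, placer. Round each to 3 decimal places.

0.192, 0.241, 0.215, 0.285, 0.067

By Bayes' rule with conditional independence, the unnormalized weight for each hypothesis is prior × ∏ likelihoods (using 1 − P(present | H) for each absent assay result):
  kimberlite pipe: 0.15 × 0.39 × 0.69 × (1 − 0.25) = 0.030274
  banded iron formation: 0.40 × 0.92 × 0.15 × (1 − 0.31) = 0.038088
  pegmatite: 0.13 × 0.36 × 0.94 × (1 − 0.23) = 0.033874
  porphyry copper: 0.13 × 0.78 × 0.60 × (1 − 0.26) = 0.045022
  placer: 0.19 × 0.25 × 0.34 × (1 − 0.35) = 0.010498
Marginal likelihood of the evidence = 0.15775.
P(kimberlite pipe | evidence) = 0.030274 / 0.15775 ≈ 0.192
P(banded iron formation | evidence) = 0.038088 / 0.15775 ≈ 0.241
P(pegmatite | evidence) = 0.033874 / 0.15775 ≈ 0.215
P(porphyry copper | evidence) = 0.045022 / 0.15775 ≈ 0.285
P(placer | evidence) = 0.010498 / 0.15775 ≈ 0.067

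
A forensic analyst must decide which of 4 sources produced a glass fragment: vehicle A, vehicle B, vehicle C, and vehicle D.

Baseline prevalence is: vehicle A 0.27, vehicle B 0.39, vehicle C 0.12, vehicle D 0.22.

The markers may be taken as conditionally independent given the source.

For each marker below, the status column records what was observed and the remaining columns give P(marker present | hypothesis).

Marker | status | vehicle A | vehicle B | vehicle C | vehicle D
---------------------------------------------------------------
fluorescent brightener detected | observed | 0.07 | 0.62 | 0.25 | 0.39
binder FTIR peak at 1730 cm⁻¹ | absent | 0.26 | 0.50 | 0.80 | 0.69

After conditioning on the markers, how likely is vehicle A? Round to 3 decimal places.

By Bayes' rule with conditional independence, the unnormalized weight for each hypothesis is prior × ∏ likelihoods (using 1 − P(present | H) for each absent marker):
  vehicle A: 0.27 × 0.07 × (1 − 0.26) = 0.013986
  vehicle B: 0.39 × 0.62 × (1 − 0.50) = 0.1209
  vehicle C: 0.12 × 0.25 × (1 − 0.80) = 0.006
  vehicle D: 0.22 × 0.39 × (1 − 0.69) = 0.026598
The unnormalized weights sum to 0.16748.
P(vehicle A | evidence) = 0.013986 / 0.16748 ≈ 0.084.

0.084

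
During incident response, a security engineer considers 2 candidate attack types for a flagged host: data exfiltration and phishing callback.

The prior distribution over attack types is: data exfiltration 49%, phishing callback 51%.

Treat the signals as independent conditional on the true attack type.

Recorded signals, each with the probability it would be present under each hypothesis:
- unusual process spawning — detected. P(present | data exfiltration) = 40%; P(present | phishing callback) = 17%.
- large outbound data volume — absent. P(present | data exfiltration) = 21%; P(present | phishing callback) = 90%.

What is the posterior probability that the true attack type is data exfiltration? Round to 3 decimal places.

By Bayes' rule with conditional independence, the unnormalized weight for each hypothesis is prior × ∏ likelihoods (using 1 − P(present | H) for each absent signal):
  data exfiltration: 0.49 × 0.40 × (1 − 0.21) = 0.15484
  phishing callback: 0.51 × 0.17 × (1 − 0.90) = 0.00867
Marginal likelihood of the evidence = 0.16351.
P(data exfiltration | evidence) = 0.15484 / 0.16351 ≈ 0.947.

0.947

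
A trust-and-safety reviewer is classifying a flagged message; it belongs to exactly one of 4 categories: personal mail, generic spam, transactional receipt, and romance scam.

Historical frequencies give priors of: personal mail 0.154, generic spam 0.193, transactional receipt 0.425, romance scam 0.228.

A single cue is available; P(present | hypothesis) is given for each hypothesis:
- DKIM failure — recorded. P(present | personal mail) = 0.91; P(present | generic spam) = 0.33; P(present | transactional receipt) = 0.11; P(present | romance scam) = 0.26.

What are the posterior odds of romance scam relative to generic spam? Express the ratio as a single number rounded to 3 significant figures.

0.931

The normalizing constant cancels in an odds ratio, so compute prior × likelihood for the two hypotheses only:
  romance scam: 0.228 × 0.26 = 0.05928
  generic spam: 0.193 × 0.33 = 0.06369
Odds(romance scam : generic spam) = 0.05928 / 0.06369 ≈ 0.931.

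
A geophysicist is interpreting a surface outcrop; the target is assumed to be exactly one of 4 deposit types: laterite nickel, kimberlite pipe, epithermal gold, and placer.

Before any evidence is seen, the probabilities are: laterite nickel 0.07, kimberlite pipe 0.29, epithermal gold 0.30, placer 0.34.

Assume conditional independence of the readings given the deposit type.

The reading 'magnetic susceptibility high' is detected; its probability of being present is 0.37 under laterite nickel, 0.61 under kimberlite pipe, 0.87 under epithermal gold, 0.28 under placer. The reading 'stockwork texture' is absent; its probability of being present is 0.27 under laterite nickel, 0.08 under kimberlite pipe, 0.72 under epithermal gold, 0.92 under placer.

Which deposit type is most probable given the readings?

For each hypothesis, the unnormalized posterior weight is prior × product of the reading likelihoods (using 1 − P(present | H) for each absent reading):
  laterite nickel: 0.07 × 0.37 × (1 − 0.27) = 0.018907
  kimberlite pipe: 0.29 × 0.61 × (1 − 0.08) = 0.16275
  epithermal gold: 0.30 × 0.87 × (1 − 0.72) = 0.07308
  placer: 0.34 × 0.28 × (1 − 0.92) = 0.007616
Marginal likelihood of the evidence = 0.26235.
P(laterite nickel | evidence) ≈ 0.018907 / 0.26235 ≈ 0.072
P(kimberlite pipe | evidence) ≈ 0.16275 / 0.26235 ≈ 0.620
P(epithermal gold | evidence) ≈ 0.07308 / 0.26235 ≈ 0.279
P(placer | evidence) ≈ 0.007616 / 0.26235 ≈ 0.029
The largest is 0.620, so kimberlite pipe is most probable.

kimberlite pipe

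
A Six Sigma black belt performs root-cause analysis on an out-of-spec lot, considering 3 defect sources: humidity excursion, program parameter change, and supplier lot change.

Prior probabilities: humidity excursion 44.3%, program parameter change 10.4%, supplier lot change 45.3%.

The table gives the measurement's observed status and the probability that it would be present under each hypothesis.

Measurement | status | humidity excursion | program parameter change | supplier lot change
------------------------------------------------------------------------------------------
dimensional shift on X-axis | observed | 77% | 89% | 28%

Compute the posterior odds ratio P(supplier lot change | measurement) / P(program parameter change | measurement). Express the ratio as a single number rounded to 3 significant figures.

1.37

Posterior odds equal prior odds times the likelihood ratio; only the two competing hypotheses matter.
  supplier lot change: 0.453 × 0.28 = 0.12684
  program parameter change: 0.104 × 0.89 = 0.09256
Posterior odds = 0.12684 / 0.09256 ≈ 1.37.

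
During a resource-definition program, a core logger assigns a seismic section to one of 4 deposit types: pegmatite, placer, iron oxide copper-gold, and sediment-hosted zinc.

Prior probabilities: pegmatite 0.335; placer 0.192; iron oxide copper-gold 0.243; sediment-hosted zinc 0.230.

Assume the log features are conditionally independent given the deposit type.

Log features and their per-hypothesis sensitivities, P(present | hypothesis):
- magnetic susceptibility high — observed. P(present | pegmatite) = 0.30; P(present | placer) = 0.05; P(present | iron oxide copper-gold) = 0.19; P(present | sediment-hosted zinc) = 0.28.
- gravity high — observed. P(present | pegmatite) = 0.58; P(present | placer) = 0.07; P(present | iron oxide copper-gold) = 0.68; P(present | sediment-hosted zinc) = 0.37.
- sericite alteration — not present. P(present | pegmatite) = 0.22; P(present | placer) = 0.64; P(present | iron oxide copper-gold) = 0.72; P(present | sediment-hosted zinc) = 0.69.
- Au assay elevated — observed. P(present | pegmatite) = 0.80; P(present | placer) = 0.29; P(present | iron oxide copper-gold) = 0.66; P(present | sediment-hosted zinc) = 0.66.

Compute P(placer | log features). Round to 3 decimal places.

0.001

By Bayes' rule with conditional independence, the unnormalized weight for each hypothesis is prior × ∏ likelihoods (using 1 − P(present | H) for each absent log feature):
  pegmatite: 0.335 × 0.30 × 0.58 × (1 − 0.22) × 0.80 = 0.036373
  placer: 0.192 × 0.05 × 0.07 × (1 − 0.64) × 0.29 = 7.0157e-05
  iron oxide copper-gold: 0.243 × 0.19 × 0.68 × (1 − 0.72) × 0.66 = 0.0058019
  sediment-hosted zinc: 0.230 × 0.28 × 0.37 × (1 − 0.69) × 0.66 = 0.0048752
Marginal likelihood of the evidence = 0.04712.
P(placer | evidence) = 7.0157e-05 / 0.04712 ≈ 0.001.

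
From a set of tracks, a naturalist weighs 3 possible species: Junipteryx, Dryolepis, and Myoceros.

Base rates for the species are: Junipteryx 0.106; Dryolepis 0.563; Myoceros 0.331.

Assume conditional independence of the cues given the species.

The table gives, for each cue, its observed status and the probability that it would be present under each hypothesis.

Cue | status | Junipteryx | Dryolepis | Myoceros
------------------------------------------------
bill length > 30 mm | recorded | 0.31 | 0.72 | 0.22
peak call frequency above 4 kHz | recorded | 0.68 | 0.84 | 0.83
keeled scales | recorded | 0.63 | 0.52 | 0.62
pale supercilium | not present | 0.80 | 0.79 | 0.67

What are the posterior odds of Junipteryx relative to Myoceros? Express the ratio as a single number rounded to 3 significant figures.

0.228

The normalizing constant cancels in an odds ratio, so compute prior × likelihood for the two hypotheses only (using 1 − P(present | H) for each absent cue):
  Junipteryx: 0.106 × 0.31 × 0.68 × 0.63 × (1 − 0.80) = 0.0028154
  Myoceros: 0.331 × 0.22 × 0.83 × 0.62 × (1 − 0.67) = 0.012366
Posterior odds = 0.0028154 / 0.012366 ≈ 0.228.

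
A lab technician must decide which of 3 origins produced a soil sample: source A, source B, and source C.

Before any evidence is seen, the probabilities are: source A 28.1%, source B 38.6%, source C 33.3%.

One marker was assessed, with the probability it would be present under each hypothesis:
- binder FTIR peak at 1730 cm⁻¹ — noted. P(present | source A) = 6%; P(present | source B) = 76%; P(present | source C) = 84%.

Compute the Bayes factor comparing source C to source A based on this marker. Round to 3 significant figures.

Likelihood of this marker under each hypothesis:
  source C: 0.84
  source A: 0.06
Bayes factor = 0.84 / 0.06 ≈ 14.0

14.0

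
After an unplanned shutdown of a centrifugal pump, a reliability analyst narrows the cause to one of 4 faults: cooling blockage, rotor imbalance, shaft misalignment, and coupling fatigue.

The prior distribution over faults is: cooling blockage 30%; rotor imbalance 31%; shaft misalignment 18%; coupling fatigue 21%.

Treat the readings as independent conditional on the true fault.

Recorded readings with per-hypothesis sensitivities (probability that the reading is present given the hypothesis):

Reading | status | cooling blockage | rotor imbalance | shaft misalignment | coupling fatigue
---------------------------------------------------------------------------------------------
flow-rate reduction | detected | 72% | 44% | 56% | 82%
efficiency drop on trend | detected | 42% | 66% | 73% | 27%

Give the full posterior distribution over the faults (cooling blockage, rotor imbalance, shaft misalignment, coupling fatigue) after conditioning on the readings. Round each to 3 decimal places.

Multiply each prior by the joint likelihood of the reading pattern:
  cooling blockage: 0.30 × 0.72 × 0.42 = 0.09072
  rotor imbalance: 0.31 × 0.44 × 0.66 = 0.090024
  shaft misalignment: 0.18 × 0.56 × 0.73 = 0.073584
  coupling fatigue: 0.21 × 0.82 × 0.27 = 0.046494
The unnormalized weights sum to 0.30082.
P(cooling blockage | evidence) = 0.09072 / 0.30082 ≈ 0.302
P(rotor imbalance | evidence) = 0.090024 / 0.30082 ≈ 0.299
P(shaft misalignment | evidence) = 0.073584 / 0.30082 ≈ 0.245
P(coupling fatigue | evidence) = 0.046494 / 0.30082 ≈ 0.155

0.302, 0.299, 0.245, 0.155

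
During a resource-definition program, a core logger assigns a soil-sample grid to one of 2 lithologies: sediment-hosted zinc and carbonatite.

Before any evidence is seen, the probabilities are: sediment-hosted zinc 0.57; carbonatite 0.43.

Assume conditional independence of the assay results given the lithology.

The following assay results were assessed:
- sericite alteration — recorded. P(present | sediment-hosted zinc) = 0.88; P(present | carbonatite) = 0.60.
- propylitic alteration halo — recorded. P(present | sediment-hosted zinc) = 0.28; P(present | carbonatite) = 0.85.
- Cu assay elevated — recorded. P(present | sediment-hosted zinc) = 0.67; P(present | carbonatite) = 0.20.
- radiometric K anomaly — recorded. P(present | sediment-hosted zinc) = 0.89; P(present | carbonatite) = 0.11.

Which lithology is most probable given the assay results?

sediment-hosted zinc

By Bayes' rule with conditional independence, the unnormalized weight for each hypothesis is prior × ∏ likelihoods:
  sediment-hosted zinc: 0.57 × 0.88 × 0.28 × 0.67 × 0.89 = 0.083749
  carbonatite: 0.43 × 0.60 × 0.85 × 0.20 × 0.11 = 0.0048246
Marginal likelihood of the evidence = 0.088574.
P(sediment-hosted zinc | evidence) ≈ 0.083749 / 0.088574 ≈ 0.946
P(carbonatite | evidence) ≈ 0.0048246 / 0.088574 ≈ 0.054
The largest is 0.946, so sediment-hosted zinc is most probable.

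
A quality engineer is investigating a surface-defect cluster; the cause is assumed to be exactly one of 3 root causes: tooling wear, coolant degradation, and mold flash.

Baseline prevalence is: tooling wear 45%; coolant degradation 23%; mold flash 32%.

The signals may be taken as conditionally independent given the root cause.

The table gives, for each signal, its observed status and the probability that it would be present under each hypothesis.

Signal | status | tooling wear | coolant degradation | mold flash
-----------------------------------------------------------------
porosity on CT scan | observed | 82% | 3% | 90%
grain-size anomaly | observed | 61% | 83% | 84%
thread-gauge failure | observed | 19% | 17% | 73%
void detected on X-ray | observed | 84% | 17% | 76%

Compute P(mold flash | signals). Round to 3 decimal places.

0.788

By Bayes' rule with conditional independence, the unnormalized weight for each hypothesis is prior × ∏ likelihoods:
  tooling wear: 0.45 × 0.82 × 0.61 × 0.19 × 0.84 = 0.035924
  coolant degradation: 0.23 × 0.03 × 0.83 × 0.17 × 0.17 = 0.00016551
  mold flash: 0.32 × 0.90 × 0.84 × 0.73 × 0.76 = 0.13422
Normalizing constant Z = 0.035924 + 0.00016551 + 0.13422 = 0.17031.
P(mold flash | evidence) = 0.13422 / 0.17031 ≈ 0.788.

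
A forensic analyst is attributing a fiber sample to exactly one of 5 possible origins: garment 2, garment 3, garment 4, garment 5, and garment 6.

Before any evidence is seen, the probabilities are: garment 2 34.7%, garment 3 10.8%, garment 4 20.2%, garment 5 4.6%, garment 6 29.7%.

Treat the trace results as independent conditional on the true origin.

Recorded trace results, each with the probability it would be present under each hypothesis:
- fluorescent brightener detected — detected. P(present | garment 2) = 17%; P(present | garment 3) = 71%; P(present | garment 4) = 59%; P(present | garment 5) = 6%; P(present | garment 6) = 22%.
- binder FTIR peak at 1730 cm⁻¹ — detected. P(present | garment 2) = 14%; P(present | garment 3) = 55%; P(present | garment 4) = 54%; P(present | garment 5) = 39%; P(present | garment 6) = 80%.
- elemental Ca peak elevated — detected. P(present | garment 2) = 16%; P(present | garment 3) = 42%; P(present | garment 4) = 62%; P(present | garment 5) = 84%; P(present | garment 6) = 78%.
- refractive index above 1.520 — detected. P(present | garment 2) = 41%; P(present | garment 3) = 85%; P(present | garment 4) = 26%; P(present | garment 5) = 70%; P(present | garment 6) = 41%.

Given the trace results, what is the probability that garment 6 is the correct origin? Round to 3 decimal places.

0.386

For each hypothesis, the unnormalized posterior weight is prior × product of the trace result likelihoods:
  garment 2: 0.347 × 0.17 × 0.14 × 0.16 × 0.41 = 0.00054176
  garment 3: 0.108 × 0.71 × 0.55 × 0.42 × 0.85 = 0.015056
  garment 4: 0.202 × 0.59 × 0.54 × 0.62 × 0.26 = 0.010374
  garment 5: 0.046 × 0.06 × 0.39 × 0.84 × 0.70 = 0.00063292
  garment 6: 0.297 × 0.22 × 0.80 × 0.78 × 0.41 = 0.016717
Marginal likelihood of the evidence = 0.043322.
P(garment 6 | evidence) = 0.016717 / 0.043322 ≈ 0.386.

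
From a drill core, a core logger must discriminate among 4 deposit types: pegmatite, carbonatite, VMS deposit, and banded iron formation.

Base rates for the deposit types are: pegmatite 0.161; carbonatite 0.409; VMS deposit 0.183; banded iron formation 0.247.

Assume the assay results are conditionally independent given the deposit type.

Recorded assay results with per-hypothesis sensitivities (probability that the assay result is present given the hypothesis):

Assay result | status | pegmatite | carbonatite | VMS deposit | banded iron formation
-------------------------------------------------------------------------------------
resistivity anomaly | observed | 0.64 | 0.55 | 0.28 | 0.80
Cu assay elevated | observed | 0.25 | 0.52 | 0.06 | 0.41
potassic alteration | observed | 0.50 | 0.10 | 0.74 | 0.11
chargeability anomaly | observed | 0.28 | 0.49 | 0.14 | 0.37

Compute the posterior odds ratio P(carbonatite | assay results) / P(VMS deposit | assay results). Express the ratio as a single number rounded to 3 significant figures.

The normalizing constant cancels in an odds ratio, so compute prior × likelihood for the two hypotheses only:
  carbonatite: 0.409 × 0.55 × 0.52 × 0.10 × 0.49 = 0.0057317
  VMS deposit: 0.183 × 0.28 × 0.06 × 0.74 × 0.14 = 0.00031851
Posterior odds = 0.0057317 / 0.00031851 ≈ 18.0.

18.0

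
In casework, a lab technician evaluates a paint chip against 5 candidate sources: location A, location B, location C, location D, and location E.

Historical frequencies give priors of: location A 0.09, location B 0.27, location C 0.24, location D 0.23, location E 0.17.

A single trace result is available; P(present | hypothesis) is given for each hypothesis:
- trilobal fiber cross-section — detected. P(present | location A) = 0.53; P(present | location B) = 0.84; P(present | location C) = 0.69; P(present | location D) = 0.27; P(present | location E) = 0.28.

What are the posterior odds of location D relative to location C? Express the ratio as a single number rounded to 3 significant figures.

0.375

Unnormalized posterior weight (prior times the trace result likelihood) for each of the two hypotheses:
  location D: 0.23 × 0.27 = 0.0621
  location C: 0.24 × 0.69 = 0.1656
Posterior odds = 0.0621 / 0.1656 ≈ 0.375.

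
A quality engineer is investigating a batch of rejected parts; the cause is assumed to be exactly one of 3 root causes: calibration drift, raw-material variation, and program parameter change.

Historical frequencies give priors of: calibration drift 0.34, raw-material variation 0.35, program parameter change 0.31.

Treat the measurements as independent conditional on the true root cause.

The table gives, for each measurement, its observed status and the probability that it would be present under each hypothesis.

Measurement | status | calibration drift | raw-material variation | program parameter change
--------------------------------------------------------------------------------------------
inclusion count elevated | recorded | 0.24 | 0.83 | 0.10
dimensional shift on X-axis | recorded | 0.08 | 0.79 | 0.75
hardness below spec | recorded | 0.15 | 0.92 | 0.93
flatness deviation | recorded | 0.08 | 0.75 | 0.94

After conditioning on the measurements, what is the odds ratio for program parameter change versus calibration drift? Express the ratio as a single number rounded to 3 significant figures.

259

Posterior odds equal prior odds times the likelihood ratio; only the two competing hypotheses matter.
  program parameter change: 0.31 × 0.10 × 0.75 × 0.93 × 0.94 = 0.020325
  calibration drift: 0.34 × 0.24 × 0.08 × 0.15 × 0.08 = 7.8336e-05
Odds(program parameter change : calibration drift) = 0.020325 / 7.8336e-05 ≈ 259.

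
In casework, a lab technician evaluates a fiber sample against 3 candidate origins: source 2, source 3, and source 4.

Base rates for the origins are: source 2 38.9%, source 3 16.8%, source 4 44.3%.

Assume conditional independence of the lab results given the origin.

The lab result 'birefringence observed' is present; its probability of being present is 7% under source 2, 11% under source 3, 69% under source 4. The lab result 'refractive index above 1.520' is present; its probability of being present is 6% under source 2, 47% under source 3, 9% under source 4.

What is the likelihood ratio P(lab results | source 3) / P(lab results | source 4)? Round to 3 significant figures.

0.833

Joint likelihood of the lab result pattern under each hypothesis:
  source 3: 0.11 × 0.47 = 0.0517
  source 4: 0.69 × 0.09 = 0.0621
Bayes factor = 0.0517 / 0.0621 ≈ 0.833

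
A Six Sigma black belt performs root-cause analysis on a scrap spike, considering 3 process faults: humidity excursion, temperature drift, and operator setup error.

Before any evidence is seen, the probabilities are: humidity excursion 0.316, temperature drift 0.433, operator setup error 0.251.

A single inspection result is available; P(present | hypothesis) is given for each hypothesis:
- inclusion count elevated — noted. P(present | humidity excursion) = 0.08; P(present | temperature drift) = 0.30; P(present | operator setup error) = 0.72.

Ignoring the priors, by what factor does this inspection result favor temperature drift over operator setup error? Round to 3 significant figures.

0.417

Likelihood of this inspection result under each hypothesis:
  temperature drift: 0.3
  operator setup error: 0.72
Bayes factor = 0.3 / 0.72 ≈ 0.417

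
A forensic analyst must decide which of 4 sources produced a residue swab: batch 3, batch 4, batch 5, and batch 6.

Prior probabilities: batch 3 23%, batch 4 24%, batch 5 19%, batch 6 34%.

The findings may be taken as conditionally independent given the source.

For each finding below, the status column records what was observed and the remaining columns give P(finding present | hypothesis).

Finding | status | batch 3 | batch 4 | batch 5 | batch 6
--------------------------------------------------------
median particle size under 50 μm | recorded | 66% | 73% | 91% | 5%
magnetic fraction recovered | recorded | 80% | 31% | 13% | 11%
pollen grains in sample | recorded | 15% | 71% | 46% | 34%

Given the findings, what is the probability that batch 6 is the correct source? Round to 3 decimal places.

Multiply each prior by the joint likelihood of the evidence pattern:
  batch 3: 0.23 × 0.66 × 0.80 × 0.15 = 0.018216
  batch 4: 0.24 × 0.73 × 0.31 × 0.71 = 0.038562
  batch 5: 0.19 × 0.91 × 0.13 × 0.46 = 0.010339
  batch 6: 0.34 × 0.05 × 0.11 × 0.34 = 0.0006358
Marginal likelihood of the evidence = 0.067753.
P(batch 6 | evidence) = 0.0006358 / 0.067753 ≈ 0.009.

0.009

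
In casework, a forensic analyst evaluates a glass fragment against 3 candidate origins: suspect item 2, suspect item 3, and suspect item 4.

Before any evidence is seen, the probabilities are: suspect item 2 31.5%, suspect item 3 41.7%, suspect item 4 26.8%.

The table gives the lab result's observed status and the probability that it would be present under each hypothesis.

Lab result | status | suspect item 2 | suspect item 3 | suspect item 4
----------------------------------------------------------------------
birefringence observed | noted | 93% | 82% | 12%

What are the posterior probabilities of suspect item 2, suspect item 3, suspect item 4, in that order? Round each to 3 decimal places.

By Bayes' rule, the unnormalized weight for each hypothesis is prior × likelihood:
  suspect item 2: 0.315 × 0.93 = 0.29295
  suspect item 3: 0.417 × 0.82 = 0.34194
  suspect item 4: 0.268 × 0.12 = 0.03216
Normalizing constant Z = 0.29295 + 0.34194 + 0.03216 = 0.66705.
P(suspect item 2 | evidence) = 0.29295 / 0.66705 ≈ 0.439
P(suspect item 3 | evidence) = 0.34194 / 0.66705 ≈ 0.513
P(suspect item 4 | evidence) = 0.03216 / 0.66705 ≈ 0.048

0.439, 0.513, 0.048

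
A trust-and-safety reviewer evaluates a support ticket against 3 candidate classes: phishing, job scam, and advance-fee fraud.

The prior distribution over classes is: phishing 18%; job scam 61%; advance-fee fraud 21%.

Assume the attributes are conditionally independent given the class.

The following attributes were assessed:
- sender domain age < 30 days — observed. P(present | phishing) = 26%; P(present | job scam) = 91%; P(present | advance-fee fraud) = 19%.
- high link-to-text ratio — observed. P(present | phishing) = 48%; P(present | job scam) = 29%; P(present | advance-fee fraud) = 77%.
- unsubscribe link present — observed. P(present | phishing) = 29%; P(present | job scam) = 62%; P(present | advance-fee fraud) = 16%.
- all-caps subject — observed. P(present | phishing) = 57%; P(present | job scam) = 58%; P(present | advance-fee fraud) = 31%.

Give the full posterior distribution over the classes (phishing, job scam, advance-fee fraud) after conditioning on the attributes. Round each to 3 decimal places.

For each hypothesis, the unnormalized posterior weight is prior × product of the attribute likelihoods:
  phishing: 0.18 × 0.26 × 0.48 × 0.29 × 0.57 = 0.0037133
  job scam: 0.61 × 0.91 × 0.29 × 0.62 × 0.58 = 0.057888
  advance-fee fraud: 0.21 × 0.19 × 0.77 × 0.16 × 0.31 = 0.0015239
Normalizing constant Z = 0.0037133 + 0.057888 + 0.0015239 = 0.063125.
P(phishing | evidence) = 0.0037133 / 0.063125 ≈ 0.059
P(job scam | evidence) = 0.057888 / 0.063125 ≈ 0.917
P(advance-fee fraud | evidence) = 0.0015239 / 0.063125 ≈ 0.024

0.059, 0.917, 0.024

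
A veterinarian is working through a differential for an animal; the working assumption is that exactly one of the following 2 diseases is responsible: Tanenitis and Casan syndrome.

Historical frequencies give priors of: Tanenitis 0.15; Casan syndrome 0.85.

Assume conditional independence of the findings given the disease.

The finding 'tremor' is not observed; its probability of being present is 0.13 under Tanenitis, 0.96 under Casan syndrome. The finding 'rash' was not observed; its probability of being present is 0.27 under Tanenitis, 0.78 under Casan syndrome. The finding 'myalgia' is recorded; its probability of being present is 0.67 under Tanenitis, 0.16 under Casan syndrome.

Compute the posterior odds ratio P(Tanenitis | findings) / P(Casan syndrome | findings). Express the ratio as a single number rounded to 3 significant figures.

Posterior odds equal prior odds times the likelihood ratio; only the two competing hypotheses matter (using 1 − P(present | H) for each absent finding).
  Tanenitis: 0.15 × (1 − 0.13) × (1 − 0.27) × 0.67 = 0.063828
  Casan syndrome: 0.85 × (1 − 0.96) × (1 − 0.78) × 0.16 = 0.0011968
Posterior odds = 0.063828 / 0.0011968 ≈ 53.3.

53.3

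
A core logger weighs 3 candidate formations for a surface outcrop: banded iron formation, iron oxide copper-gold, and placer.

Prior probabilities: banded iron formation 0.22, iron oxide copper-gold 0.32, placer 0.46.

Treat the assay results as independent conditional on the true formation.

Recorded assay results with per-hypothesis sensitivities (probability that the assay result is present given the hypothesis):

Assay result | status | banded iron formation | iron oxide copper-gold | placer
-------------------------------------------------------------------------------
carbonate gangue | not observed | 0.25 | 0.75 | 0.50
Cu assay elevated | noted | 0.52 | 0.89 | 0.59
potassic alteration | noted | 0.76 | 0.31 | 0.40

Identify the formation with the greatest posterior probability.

Multiply each prior by the joint likelihood of the assay result pattern (using 1 − P(present | H) for each absent assay result):
  banded iron formation: 0.22 × (1 − 0.25) × 0.52 × 0.76 = 0.065208
  iron oxide copper-gold: 0.32 × (1 − 0.75) × 0.89 × 0.31 = 0.022072
  placer: 0.46 × (1 − 0.50) × 0.59 × 0.40 = 0.05428
The unnormalized weights sum to 0.14156.
P(banded iron formation | evidence) ≈ 0.065208 / 0.14156 ≈ 0.461
P(iron oxide copper-gold | evidence) ≈ 0.022072 / 0.14156 ≈ 0.156
P(placer | evidence) ≈ 0.05428 / 0.14156 ≈ 0.383
The largest is 0.461, so banded iron formation is most probable.

banded iron formation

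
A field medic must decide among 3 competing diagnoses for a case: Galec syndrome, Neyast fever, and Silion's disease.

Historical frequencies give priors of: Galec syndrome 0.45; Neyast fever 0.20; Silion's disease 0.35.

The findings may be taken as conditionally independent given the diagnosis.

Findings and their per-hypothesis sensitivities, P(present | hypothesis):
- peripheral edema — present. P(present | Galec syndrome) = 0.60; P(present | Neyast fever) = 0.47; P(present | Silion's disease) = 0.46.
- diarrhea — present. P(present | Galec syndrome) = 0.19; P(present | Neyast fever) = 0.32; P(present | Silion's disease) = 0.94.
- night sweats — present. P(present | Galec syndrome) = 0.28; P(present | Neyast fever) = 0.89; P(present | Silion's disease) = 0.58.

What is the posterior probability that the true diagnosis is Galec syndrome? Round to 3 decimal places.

For each hypothesis, the unnormalized posterior weight is prior × product of the finding likelihoods:
  Galec syndrome: 0.45 × 0.60 × 0.19 × 0.28 = 0.014364
  Neyast fever: 0.20 × 0.47 × 0.32 × 0.89 = 0.026771
  Silion's disease: 0.35 × 0.46 × 0.94 × 0.58 = 0.087777
Normalizing constant Z = 0.014364 + 0.026771 + 0.087777 = 0.12891.
P(Galec syndrome | evidence) = 0.014364 / 0.12891 ≈ 0.111.

0.111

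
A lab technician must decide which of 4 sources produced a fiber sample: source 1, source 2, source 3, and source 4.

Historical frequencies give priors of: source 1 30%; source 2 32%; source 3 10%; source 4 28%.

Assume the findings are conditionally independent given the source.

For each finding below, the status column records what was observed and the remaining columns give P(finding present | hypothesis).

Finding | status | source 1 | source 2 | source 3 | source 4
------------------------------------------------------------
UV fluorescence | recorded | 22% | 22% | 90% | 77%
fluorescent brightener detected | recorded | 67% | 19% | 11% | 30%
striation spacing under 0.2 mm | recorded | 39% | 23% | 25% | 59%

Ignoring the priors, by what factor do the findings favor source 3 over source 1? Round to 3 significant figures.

Take the product of per-finding likelihoods under each hypothesis, then divide.
  source 3: 0.90 × 0.11 × 0.25 = 0.02475
  source 1: 0.22 × 0.67 × 0.39 = 0.057486
Bayes factor = 0.02475 / 0.057486 ≈ 0.431

0.431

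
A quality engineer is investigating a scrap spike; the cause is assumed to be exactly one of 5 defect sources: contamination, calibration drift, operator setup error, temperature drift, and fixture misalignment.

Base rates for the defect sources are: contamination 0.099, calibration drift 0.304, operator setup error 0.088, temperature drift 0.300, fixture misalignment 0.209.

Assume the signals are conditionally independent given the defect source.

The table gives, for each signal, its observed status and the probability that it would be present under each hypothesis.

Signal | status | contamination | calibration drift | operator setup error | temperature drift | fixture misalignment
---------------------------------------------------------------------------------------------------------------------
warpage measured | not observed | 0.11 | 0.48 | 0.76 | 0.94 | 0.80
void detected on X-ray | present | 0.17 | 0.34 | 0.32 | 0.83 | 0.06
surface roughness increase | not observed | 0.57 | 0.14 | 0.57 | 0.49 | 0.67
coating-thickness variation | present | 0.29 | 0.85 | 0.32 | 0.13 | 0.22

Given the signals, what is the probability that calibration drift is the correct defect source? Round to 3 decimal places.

By Bayes' rule with conditional independence, the unnormalized weight for each hypothesis is prior × ∏ likelihoods (using 1 − P(present | H) for each absent signal):
  contamination: 0.099 × (1 − 0.11) × 0.17 × (1 − 0.57) × 0.29 = 0.0018678
  calibration drift: 0.304 × (1 − 0.48) × 0.34 × (1 − 0.14) × 0.85 = 0.039289
  operator setup error: 0.088 × (1 − 0.76) × 0.32 × (1 − 0.57) × 0.32 = 0.00092996
  temperature drift: 0.300 × (1 − 0.94) × 0.83 × (1 − 0.49) × 0.13 = 0.00099052
  fixture misalignment: 0.209 × (1 − 0.80) × 0.06 × (1 − 0.67) × 0.22 = 0.00018208
Marginal likelihood of the evidence = 0.04326.
P(calibration drift | evidence) = 0.039289 / 0.04326 ≈ 0.908.

0.908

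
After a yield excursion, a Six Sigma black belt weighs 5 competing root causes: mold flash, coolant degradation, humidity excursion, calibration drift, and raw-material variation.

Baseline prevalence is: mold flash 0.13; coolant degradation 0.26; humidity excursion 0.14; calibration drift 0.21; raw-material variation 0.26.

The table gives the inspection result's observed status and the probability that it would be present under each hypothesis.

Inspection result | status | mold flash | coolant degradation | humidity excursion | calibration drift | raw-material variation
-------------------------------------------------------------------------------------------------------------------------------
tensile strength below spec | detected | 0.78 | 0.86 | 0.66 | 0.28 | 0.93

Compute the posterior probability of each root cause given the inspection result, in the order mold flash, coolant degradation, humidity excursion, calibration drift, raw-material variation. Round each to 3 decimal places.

0.141, 0.311, 0.129, 0.082, 0.337

Multiply each prior by the likelihood of the inspection result:
  mold flash: 0.13 × 0.78 = 0.1014
  coolant degradation: 0.26 × 0.86 = 0.2236
  humidity excursion: 0.14 × 0.66 = 0.0924
  calibration drift: 0.21 × 0.28 = 0.0588
  raw-material variation: 0.26 × 0.93 = 0.2418
Marginal likelihood of the evidence = 0.718.
P(mold flash | evidence) = 0.1014 / 0.718 ≈ 0.141
P(coolant degradation | evidence) = 0.2236 / 0.718 ≈ 0.311
P(humidity excursion | evidence) = 0.0924 / 0.718 ≈ 0.129
P(calibration drift | evidence) = 0.0588 / 0.718 ≈ 0.082
P(raw-material variation | evidence) = 0.2418 / 0.718 ≈ 0.337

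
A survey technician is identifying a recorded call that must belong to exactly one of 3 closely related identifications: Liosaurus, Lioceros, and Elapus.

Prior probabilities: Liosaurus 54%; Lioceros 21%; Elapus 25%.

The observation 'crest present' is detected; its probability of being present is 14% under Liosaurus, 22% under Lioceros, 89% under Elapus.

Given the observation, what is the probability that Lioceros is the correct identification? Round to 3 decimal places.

By Bayes' rule, the unnormalized weight for each hypothesis is prior × likelihood:
  Liosaurus: 0.54 × 0.14 = 0.0756
  Lioceros: 0.21 × 0.22 = 0.0462
  Elapus: 0.25 × 0.89 = 0.2225
The unnormalized weights sum to 0.3443.
P(Lioceros | evidence) = 0.0462 / 0.3443 ≈ 0.134.

0.134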